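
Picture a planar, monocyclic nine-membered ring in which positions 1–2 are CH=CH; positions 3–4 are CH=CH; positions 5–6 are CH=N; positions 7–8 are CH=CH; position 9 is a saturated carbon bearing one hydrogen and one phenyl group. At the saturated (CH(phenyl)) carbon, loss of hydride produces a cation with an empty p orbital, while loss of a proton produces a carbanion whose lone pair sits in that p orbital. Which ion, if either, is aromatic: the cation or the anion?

The anion

In both ions every ring atom is sp² and contributes a p orbital, so both rings are fully conjugated.
Cation: 4 × 2 + 0 = 8 π electrons → 4(2), antiaromatic.
Anion: 4 × 2 + 2 = 10 π electrons → 4(2)+2, aromatic.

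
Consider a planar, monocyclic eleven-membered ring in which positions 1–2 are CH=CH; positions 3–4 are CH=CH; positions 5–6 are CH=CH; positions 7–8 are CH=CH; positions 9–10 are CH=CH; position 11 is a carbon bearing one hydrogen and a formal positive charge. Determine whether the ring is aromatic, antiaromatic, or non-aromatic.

Check conjugation: each doubly-bonded ring atom is sp² with one p-orbital electron; the carbocation has an empty p orbital — every position has a p orbital, so the cyclic π system is continuous.
Counting π electrons: 5 × 2 = 10 from the double-bond units + 0 from the CH(+) atom = 10.
10 = 4(2) + 2, which satisfies Hückel's 4n+2 rule.

Aromatic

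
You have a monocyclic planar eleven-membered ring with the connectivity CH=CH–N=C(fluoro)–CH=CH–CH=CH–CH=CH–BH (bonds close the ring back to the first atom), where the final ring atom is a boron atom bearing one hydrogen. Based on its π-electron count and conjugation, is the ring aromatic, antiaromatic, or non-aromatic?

All ring atoms are sp² and supply a p orbital to the ring (the double-bond atoms are sp², each contributing one p electron; the doubly-bonded nitrogens are pyridine-type — their lone pairs lie in the ring plane, leaving one electron in the p orbital; the boron has an empty p orbital); the conjugation is uninterrupted.
Counting π electrons: 5 × 2 = 10 from the double-bond units + 0 from the BH atom = 10.
10 = 4(2) + 2, which satisfies Hückel's 4n+2 rule.

Aromatic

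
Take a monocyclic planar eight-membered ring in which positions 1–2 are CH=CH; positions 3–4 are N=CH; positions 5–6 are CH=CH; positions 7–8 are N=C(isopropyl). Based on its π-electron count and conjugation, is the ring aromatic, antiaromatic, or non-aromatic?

All ring atoms are sp² and supply a p orbital to the ring (every atom in a ring double bond is sp² and brings one electron to the p orbital; each sp² =N– keeps its lone pair in-plane and puts one electron into the π system); the conjugation is uninterrupted.
Adding the contributions, 4 × 2 = 8 from the 4 double-bond units.
With 8 = 4·2 π electrons, Hückel's rule classifies the planar ring as antiaromatic.

Antiaromatic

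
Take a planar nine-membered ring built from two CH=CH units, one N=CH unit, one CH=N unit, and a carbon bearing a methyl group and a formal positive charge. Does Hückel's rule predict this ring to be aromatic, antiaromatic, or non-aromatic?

Antiaromatic

Every ring atom contributes a p orbital perpendicular to the ring (every atom in a ring double bond is sp² and brings one electron to the p orbital; each =N– nitrogen is pyridine-type (lone pair in the sp² plane, one electron in the p orbital); the carbocation has an empty p orbital), so the π system is cyclic and fully conjugated.
Adding the contributions, 4 × 2 = 8 from the double-bond units + 0 from the C(methyl)(+) atom = 8.
8 is a 4n count (n = 2), so the planar conjugated ring is antiaromatic.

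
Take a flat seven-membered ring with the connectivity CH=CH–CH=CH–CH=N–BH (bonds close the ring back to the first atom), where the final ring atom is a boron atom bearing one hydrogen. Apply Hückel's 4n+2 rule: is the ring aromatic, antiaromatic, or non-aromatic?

Aromatic

All ring atoms are sp² and supply a p orbital to the ring (each doubly-bonded ring atom is sp² with one p-orbital electron; the doubly-bonded nitrogens are pyridine-type — their lone pairs lie in the ring plane, leaving one electron in the p orbital; the boron has an empty p orbital); the conjugation is uninterrupted.
Adding the contributions, 3 × 2 = 6 from the double-bond units + 0 from the BH atom = 6.
That gives a 4n+2 count (6, n = 1).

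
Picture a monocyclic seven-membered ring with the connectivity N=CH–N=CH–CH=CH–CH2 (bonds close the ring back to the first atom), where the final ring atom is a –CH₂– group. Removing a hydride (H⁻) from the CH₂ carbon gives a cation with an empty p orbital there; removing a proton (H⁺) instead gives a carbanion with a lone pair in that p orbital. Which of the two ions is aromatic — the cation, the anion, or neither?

The cation

In either ion the ring is fully conjugated: every atom, including the new sp² carbon, supplies a p orbital.
Cation: 3 × 2 + 0 = 6 π electrons → 4(1)+2, aromatic.
Anion: 3 × 2 + 2 = 8 π electrons → 4(2), antiaromatic.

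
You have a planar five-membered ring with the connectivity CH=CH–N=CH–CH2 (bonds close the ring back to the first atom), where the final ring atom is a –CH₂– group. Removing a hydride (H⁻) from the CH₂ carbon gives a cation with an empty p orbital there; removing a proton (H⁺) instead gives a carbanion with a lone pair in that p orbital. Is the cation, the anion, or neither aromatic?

Once that carbon is sp², every ring atom has a p orbital and both ions are fully conjugated.
Cation: 2 × 2 + 0 = 4 π electrons → 4(1), antiaromatic.
Anion: 2 × 2 + 2 = 6 π electrons → 4(1)+2, aromatic.

The anion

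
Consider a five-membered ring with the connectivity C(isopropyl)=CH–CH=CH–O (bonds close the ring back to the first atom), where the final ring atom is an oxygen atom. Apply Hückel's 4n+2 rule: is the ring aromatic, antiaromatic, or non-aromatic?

Aromatic

Every ring atom contributes a p orbital perpendicular to the ring (each doubly-bonded ring atom is sp² with one p-orbital electron; the oxygen donates one lone pair from its p orbital), so the π system is cyclic and fully conjugated.
Tallying contributions gives 2 × 2 = 4 from the double-bond units + 2 from the O atom = 6.
Since 6 = 4·1 + 2, the ring meets the 4n+2 criterion.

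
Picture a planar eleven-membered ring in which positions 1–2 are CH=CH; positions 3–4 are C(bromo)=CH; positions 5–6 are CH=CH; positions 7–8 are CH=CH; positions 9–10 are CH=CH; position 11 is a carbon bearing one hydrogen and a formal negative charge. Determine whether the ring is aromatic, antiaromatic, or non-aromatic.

The p orbitals form a continuous loop: each doubly-bonded ring atom is sp² with one p-orbital electron; the carbanion's lone pair occupies the p orbital. The ring is fully conjugated.
Adding the contributions, 5 × 2 = 10 from the double-bond units + 2 from the CH(-) atom = 12.
12 = 4(3); a planar, fully conjugated 4n system is antiaromatic.

Antiaromatic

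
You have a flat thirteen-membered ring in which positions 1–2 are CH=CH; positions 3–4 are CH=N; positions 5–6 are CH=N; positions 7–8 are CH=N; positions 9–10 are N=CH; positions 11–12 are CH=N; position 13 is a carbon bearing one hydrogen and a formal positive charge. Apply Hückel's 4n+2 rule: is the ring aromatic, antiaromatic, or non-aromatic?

The p orbitals form a continuous loop: the double-bond atoms are sp², each contributing one p electron; the doubly-bonded nitrogens are pyridine-type — their lone pairs lie in the ring plane, leaving one electron in the p orbital; the carbocation has an empty p orbital. The ring is fully conjugated.
π-electron count: 6 × 2 = 12 from the double-bond units + 0 from the CH(+) atom = 12.
12 = 4(3); a planar, fully conjugated 4n system is antiaromatic.

Antiaromatic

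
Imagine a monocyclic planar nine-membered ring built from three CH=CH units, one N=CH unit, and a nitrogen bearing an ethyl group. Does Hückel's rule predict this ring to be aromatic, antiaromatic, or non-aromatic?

The p orbitals form a continuous loop: each doubly-bonded ring atom is sp² with one p-orbital electron; the doubly-bonded nitrogens are pyridine-type — their lone pairs lie in the ring plane, leaving one electron in the p orbital; the pyrrole-type nitrogen donates its lone pair from the p orbital. The ring is fully conjugated.
π-electron count: 4 × 2 = 8 from the double-bond units + 2 from the N(ethyl) atom = 10.
With 10 π electrons (n = 2), the Hückel 4n+2 condition holds.

Aromatic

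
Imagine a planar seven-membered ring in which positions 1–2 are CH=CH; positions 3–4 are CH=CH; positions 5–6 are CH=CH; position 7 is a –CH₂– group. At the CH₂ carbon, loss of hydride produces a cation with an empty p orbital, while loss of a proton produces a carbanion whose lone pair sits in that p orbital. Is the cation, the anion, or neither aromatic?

The cation

In either ion the ring is fully conjugated: every atom, including the new sp² carbon, supplies a p orbital.
Cation: 3 × 2 + 0 = 6 π electrons → 4(1)+2, aromatic.
Anion: 3 × 2 + 2 = 8 π electrons → 4(2), antiaromatic.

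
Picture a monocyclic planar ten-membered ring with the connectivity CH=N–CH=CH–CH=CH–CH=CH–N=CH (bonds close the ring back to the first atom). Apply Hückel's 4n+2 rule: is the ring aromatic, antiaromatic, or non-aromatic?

The p orbitals form a continuous loop: every atom in a ring double bond is sp² and brings one electron to the p orbital; each sp² =N– keeps its lone pair in-plane and puts one electron into the π system. The ring is fully conjugated.
Tallying contributions gives 5 × 2 = 10 from the 5 double-bond units.
10 = 4(2) + 2, which satisfies Hückel's 4n+2 rule.

Aromatic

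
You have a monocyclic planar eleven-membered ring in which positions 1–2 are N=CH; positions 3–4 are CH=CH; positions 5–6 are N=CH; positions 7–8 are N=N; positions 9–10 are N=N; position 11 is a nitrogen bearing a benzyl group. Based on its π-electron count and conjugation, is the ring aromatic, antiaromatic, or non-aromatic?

Check conjugation: every atom in a ring double bond is sp² and brings one electron to the p orbital; each sp² =N– keeps its lone pair in-plane and puts one electron into the π system; the pyrrole-type nitrogen donates its lone pair from the p orbital — every position has a p orbital, so the cyclic π system is continuous.
Tallying contributions gives 5 × 2 = 10 from the double-bond units + 2 from the N(benzyl) atom = 12.
A 4n π count (12, n = 3) in a planar conjugated ring means antiaromatic.

Antiaromatic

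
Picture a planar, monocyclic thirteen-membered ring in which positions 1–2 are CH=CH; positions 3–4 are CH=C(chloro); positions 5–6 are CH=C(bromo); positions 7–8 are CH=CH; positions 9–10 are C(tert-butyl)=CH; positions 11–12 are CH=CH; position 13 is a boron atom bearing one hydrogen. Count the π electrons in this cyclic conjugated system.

12

All ring atoms are sp² and supply a p orbital to the ring (each doubly-bonded ring atom is sp² with one p-orbital electron; the boron has an empty p orbital); the conjugation is uninterrupted.
Adding the contributions, 6 × 2 = 12 from the double-bond units + 0 from the BH atom = 12.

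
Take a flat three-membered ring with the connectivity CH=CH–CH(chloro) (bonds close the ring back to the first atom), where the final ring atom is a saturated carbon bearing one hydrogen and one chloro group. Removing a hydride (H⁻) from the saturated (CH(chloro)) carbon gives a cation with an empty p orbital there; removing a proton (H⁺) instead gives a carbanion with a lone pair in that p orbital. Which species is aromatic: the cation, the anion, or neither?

In both ions every ring atom is sp² and contributes a p orbital, so both rings are fully conjugated.
Cation: 1 × 2 + 0 = 2 π electrons → 4(0)+2, aromatic.
Anion: 1 × 2 + 2 = 4 π electrons → 4(1), antiaromatic.

The cation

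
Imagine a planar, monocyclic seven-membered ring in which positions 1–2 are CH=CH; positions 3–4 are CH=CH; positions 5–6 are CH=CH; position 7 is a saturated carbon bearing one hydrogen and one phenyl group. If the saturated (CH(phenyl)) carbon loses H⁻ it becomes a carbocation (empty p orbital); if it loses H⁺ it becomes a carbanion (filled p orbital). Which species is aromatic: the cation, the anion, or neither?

Once that carbon is sp², every ring atom has a p orbital and both ions are fully conjugated.
Cation: 3 × 2 + 0 = 6 π electrons → 4(1)+2, aromatic.
Anion: 3 × 2 + 2 = 8 π electrons → 4(2), antiaromatic.

The cation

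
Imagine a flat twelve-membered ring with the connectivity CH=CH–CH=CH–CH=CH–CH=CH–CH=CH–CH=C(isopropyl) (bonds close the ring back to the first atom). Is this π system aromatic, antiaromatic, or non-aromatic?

Antiaromatic

The p orbitals form a continuous loop: every atom in a ring double bond is sp² and brings one electron to the p orbital. The ring is fully conjugated.
Counting π electrons: 6 × 2 = 12 from the 6 double-bond units.
A 4n π count (12, n = 3) in a planar conjugated ring means antiaromatic.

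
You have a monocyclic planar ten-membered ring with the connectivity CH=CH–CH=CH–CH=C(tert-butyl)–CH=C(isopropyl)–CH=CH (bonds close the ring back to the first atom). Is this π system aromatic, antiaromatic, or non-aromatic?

Aromatic

Check conjugation: every atom in a ring double bond is sp² and brings one electron to the p orbital — every position has a p orbital, so the cyclic π system is continuous.
Adding the contributions, 5 × 2 = 10 from the 5 double-bond units.
That gives a 4n+2 count (10, n = 2).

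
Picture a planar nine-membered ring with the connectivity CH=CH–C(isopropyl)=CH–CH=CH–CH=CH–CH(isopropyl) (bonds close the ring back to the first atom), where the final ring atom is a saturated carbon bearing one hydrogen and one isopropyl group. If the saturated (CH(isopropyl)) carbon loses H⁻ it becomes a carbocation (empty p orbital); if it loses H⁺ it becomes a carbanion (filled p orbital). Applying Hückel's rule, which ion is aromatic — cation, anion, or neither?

Both ions have a continuous loop of p orbitals — each ring atom is sp².
Cation: 4 × 2 + 0 = 8 π electrons → 4(2), antiaromatic.
Anion: 4 × 2 + 2 = 10 π electrons → 4(2)+2, aromatic.

The anion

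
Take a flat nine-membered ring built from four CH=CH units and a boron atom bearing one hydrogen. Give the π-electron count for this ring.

8

All ring atoms are sp² and supply a p orbital to the ring (each doubly-bonded ring atom is sp² with one p-orbital electron; the boron has an empty p orbital); the conjugation is uninterrupted.
Tallying contributions gives 4 × 2 = 8 from the double-bond units + 0 from the BH atom = 8.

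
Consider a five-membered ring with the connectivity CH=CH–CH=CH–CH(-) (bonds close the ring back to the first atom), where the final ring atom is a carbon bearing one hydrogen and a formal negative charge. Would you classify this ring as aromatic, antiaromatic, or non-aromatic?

Check conjugation: each doubly-bonded ring atom is sp² with one p-orbital electron; the carbanion's lone pair occupies the p orbital — every position has a p orbital, so the cyclic π system is continuous.
π-electron count: 2 × 2 = 4 from the double-bond units + 2 from the CH(-) atom = 6.
Since 6 = 4·1 + 2, the ring meets the 4n+2 criterion.
(The species described is the cyclopentadienyl anion.)

Aromatic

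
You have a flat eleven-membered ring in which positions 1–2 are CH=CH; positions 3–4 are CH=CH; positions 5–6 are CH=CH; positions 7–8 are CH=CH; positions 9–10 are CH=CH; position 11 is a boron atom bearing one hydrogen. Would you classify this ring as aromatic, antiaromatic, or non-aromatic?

All ring atoms are sp² and supply a p orbital to the ring (the double-bond atoms are sp², each contributing one p electron; the boron has an empty p orbital); the conjugation is uninterrupted.
Adding the contributions, 5 × 2 = 10 from the double-bond units + 0 from the BH atom = 10.
That gives a 4n+2 count (10, n = 2).

Aromatic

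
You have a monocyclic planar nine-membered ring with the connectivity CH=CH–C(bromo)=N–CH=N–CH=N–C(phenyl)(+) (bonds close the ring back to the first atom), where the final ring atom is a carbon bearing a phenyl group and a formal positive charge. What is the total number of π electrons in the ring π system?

All ring atoms are sp² and supply a p orbital to the ring (each doubly-bonded ring atom is sp² with one p-orbital electron; each =N– nitrogen is pyridine-type (lone pair in the sp² plane, one electron in the p orbital); the carbocation has an empty p orbital); the conjugation is uninterrupted.
Counting π electrons: 4 × 2 = 8 from the double-bond units + 0 from the C(phenyl)(+) atom = 8.

8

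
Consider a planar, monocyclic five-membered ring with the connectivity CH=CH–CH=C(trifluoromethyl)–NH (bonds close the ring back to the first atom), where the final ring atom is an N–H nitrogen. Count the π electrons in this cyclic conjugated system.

6

Check conjugation: every atom in a ring double bond is sp² and brings one electron to the p orbital; the pyrrole-type nitrogen donates its lone pair from the p orbital — every position has a p orbital, so the cyclic π system is continuous.
π-electron count: 2 × 2 = 4 from the double-bond units + 2 from the NH atom = 6.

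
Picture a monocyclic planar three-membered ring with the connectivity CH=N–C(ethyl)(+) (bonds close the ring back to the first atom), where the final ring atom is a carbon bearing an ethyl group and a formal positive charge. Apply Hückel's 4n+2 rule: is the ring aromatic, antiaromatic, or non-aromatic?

Check conjugation: every atom in a ring double bond is sp² and brings one electron to the p orbital; each =N– nitrogen is pyridine-type (lone pair in the sp² plane, one electron in the p orbital); the carbocation has an empty p orbital — every position has a p orbital, so the cyclic π system is continuous.
Tallying contributions gives 1 × 2 = 2 from the double-bond unit + 0 from the C(ethyl)(+) atom = 2.
That gives a 4n+2 count (2, n = 0).

Aromatic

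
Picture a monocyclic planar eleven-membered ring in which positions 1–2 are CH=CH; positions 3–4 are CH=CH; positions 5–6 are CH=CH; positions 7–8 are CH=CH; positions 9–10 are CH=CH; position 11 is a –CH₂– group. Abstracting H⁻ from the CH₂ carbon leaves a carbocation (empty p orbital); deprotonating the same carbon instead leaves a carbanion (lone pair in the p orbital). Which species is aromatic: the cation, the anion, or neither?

Both ions have a continuous loop of p orbitals — each ring atom is sp².
Cation: 5 × 2 + 0 = 10 π electrons → 4(2)+2, aromatic.
Anion: 5 × 2 + 2 = 12 π electrons → 4(3), antiaromatic.

The cation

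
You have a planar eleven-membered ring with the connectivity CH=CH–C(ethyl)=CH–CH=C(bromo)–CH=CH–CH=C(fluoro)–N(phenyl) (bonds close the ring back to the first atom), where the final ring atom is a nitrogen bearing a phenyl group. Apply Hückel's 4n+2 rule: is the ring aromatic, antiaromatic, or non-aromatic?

All ring atoms are sp² and supply a p orbital to the ring (every atom in a ring double bond is sp² and brings one electron to the p orbital; the pyrrole-type nitrogen donates its lone pair from the p orbital); the conjugation is uninterrupted.
Tallying contributions gives 5 × 2 = 10 from the double-bond units + 2 from the N(phenyl) atom = 12.
12 is a 4n count (n = 3), so the planar conjugated ring is antiaromatic.

Antiaromatic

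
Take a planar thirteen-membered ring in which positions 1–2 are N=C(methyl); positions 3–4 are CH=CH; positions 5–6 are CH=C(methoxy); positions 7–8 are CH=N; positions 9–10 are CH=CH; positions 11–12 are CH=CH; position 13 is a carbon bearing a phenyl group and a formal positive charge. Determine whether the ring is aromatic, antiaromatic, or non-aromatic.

Every ring atom contributes a p orbital perpendicular to the ring (every atom in a ring double bond is sp² and brings one electron to the p orbital; each =N– nitrogen is pyridine-type (lone pair in the sp² plane, one electron in the p orbital); the carbocation has an empty p orbital), so the π system is cyclic and fully conjugated.
Counting π electrons: 6 × 2 = 12 from the double-bond units + 0 from the C(phenyl)(+) atom = 12.
12 is a 4n count (n = 3), so the planar conjugated ring is antiaromatic.

Antiaromatic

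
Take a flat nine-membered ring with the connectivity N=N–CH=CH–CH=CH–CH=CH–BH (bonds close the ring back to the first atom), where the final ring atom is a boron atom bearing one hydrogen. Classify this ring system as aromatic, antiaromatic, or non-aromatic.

Check conjugation: the double-bond atoms are sp², each contributing one p electron; each =N– nitrogen is pyridine-type (lone pair in the sp² plane, one electron in the p orbital); the boron has an empty p orbital — every position has a p orbital, so the cyclic π system is continuous.
π-electron count: 4 × 2 = 8 from the double-bond units + 0 from the BH atom = 8.
8 is a 4n count (n = 2), so the planar conjugated ring is antiaromatic.

Antiaromatic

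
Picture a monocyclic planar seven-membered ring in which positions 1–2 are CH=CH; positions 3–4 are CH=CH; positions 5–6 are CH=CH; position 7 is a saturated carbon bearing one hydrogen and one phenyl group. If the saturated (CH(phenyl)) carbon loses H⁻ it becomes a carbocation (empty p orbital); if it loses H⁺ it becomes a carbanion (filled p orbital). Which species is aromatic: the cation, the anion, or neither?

The cation

Both ions have a continuous loop of p orbitals — each ring atom is sp².
Cation: 3 × 2 + 0 = 6 π electrons → 4(1)+2, aromatic.
Anion: 3 × 2 + 2 = 8 π electrons → 4(2), antiaromatic.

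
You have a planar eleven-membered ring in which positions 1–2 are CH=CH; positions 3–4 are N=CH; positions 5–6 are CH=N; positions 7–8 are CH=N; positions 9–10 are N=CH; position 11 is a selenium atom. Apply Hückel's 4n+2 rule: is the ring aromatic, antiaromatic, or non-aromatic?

Antiaromatic

The p orbitals form a continuous loop: every atom in a ring double bond is sp² and brings one electron to the p orbital; the doubly-bonded nitrogens are pyridine-type — their lone pairs lie in the ring plane, leaving one electron in the p orbital; the selenium donates one lone pair from its p orbital. The ring is fully conjugated.
Counting π electrons: 5 × 2 = 10 from the double-bond units + 2 from the Se atom = 12.
With 12 = 4·3 π electrons, Hückel's rule classifies the planar ring as antiaromatic.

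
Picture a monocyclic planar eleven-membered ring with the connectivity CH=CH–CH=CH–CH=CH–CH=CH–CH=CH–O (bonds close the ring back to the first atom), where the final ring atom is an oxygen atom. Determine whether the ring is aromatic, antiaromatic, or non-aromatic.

All ring atoms are sp² and supply a p orbital to the ring (the double-bond atoms are sp², each contributing one p electron; the oxygen donates one lone pair from its p orbital); the conjugation is uninterrupted.
Tallying contributions gives 5 × 2 = 10 from the double-bond units + 2 from the O atom = 12.
With 12 = 4·3 π electrons, Hückel's rule classifies the planar ring as antiaromatic.

Antiaromatic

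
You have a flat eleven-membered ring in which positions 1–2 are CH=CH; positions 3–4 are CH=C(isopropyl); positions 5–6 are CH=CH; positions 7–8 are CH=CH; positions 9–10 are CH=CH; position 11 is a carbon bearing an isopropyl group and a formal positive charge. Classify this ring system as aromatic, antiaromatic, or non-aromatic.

All ring atoms are sp² and supply a p orbital to the ring (every atom in a ring double bond is sp² and brings one electron to the p orbital; the carbocation has an empty p orbital); the conjugation is uninterrupted.
Counting π electrons: 5 × 2 = 10 from the double-bond units + 0 from the C(isopropyl)(+) atom = 10.
Since 10 = 4·2 + 2, the ring meets the 4n+2 criterion.

Aromatic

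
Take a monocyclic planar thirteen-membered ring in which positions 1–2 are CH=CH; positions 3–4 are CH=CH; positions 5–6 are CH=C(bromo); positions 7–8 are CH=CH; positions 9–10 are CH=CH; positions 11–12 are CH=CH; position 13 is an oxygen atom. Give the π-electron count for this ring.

14

All ring atoms are sp² and supply a p orbital to the ring (each doubly-bonded ring atom is sp² with one p-orbital electron; the oxygen donates one lone pair from its p orbital); the conjugation is uninterrupted.
Tallying contributions gives 6 × 2 = 12 from the double-bond units + 2 from the O atom = 14.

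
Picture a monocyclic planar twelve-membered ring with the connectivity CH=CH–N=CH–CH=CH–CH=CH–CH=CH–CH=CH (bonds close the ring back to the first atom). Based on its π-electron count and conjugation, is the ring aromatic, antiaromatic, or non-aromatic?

Antiaromatic

Check conjugation: each doubly-bonded ring atom is sp² with one p-orbital electron; each sp² =N– keeps its lone pair in-plane and puts one electron into the π system — every position has a p orbital, so the cyclic π system is continuous.
Tallying contributions gives 6 × 2 = 12 from the 6 double-bond units.
With 12 = 4·3 π electrons, Hückel's rule classifies the planar ring as antiaromatic.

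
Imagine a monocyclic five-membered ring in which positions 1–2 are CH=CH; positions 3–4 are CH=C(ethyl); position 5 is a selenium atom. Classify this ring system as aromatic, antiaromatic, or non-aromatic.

Aromatic

All ring atoms are sp² and supply a p orbital to the ring (every atom in a ring double bond is sp² and brings one electron to the p orbital; the selenium donates one lone pair from its p orbital); the conjugation is uninterrupted.
π-electron count: 2 × 2 = 4 from the double-bond units + 2 from the Se atom = 6.
Since 6 = 4·1 + 2, the ring meets the 4n+2 criterion.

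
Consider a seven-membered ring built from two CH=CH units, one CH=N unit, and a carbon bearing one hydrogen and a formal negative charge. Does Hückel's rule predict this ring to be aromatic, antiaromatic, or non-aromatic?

Antiaromatic

Every ring atom contributes a p orbital perpendicular to the ring (each doubly-bonded ring atom is sp² with one p-orbital electron; the doubly-bonded nitrogens are pyridine-type — their lone pairs lie in the ring plane, leaving one electron in the p orbital; the carbanion's lone pair occupies the p orbital), so the π system is cyclic and fully conjugated.
π-electron count: 3 × 2 = 6 from the double-bond units + 2 from the CH(-) atom = 8.
8 is a 4n count (n = 2), so the planar conjugated ring is antiaromatic.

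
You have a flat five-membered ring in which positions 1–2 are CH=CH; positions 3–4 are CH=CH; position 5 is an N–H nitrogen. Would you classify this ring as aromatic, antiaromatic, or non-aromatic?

Aromatic

All ring atoms are sp² and supply a p orbital to the ring (every atom in a ring double bond is sp² and brings one electron to the p orbital; the pyrrole-type nitrogen donates its lone pair from the p orbital); the conjugation is uninterrupted.
Adding the contributions, 2 × 2 = 4 from the double-bond units + 2 from the NH atom = 6.
That gives a 4n+2 count (6, n = 1).
(This ring is pyrrole.)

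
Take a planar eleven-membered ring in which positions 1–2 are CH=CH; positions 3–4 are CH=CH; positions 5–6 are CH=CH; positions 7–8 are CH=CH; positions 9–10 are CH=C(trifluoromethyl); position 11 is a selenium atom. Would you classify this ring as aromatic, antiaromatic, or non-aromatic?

Antiaromatic

All ring atoms are sp² and supply a p orbital to the ring (every atom in a ring double bond is sp² and brings one electron to the p orbital; the selenium donates one lone pair from its p orbital); the conjugation is uninterrupted.
π-electron count: 5 × 2 = 10 from the double-bond units + 2 from the Se atom = 12.
12 is a 4n count (n = 3), so the planar conjugated ring is antiaromatic.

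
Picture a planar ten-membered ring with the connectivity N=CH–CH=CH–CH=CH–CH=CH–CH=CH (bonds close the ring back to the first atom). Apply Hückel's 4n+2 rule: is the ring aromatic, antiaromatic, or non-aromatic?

The p orbitals form a continuous loop: the double-bond atoms are sp², each contributing one p electron; each sp² =N– keeps its lone pair in-plane and puts one electron into the π system. The ring is fully conjugated.
Tallying contributions gives 5 × 2 = 10 from the 5 double-bond units.
With 10 π electrons (n = 2), the Hückel 4n+2 condition holds.

Aromatic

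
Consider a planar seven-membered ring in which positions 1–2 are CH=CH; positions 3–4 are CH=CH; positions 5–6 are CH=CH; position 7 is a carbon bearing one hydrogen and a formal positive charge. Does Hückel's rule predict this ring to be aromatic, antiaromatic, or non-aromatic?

Aromatic

The p orbitals form a continuous loop: every atom in a ring double bond is sp² and brings one electron to the p orbital; the carbocation has an empty p orbital. The ring is fully conjugated.
π-electron count: 3 × 2 = 6 from the double-bond units + 0 from the CH(+) atom = 6.
6 = 4(1) + 2, which satisfies Hückel's 4n+2 rule.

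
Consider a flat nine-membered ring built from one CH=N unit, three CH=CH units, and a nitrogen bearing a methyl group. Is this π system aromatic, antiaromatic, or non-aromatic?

Every ring atom contributes a p orbital perpendicular to the ring (each doubly-bonded ring atom is sp² with one p-orbital electron; the doubly-bonded nitrogens are pyridine-type — their lone pairs lie in the ring plane, leaving one electron in the p orbital; the pyrrole-type nitrogen donates its lone pair from the p orbital), so the π system is cyclic and fully conjugated.
Adding the contributions, 4 × 2 = 8 from the double-bond units + 2 from the N(methyl) atom = 10.
10 = 4(2) + 2, which satisfies Hückel's 4n+2 rule.

Aromatic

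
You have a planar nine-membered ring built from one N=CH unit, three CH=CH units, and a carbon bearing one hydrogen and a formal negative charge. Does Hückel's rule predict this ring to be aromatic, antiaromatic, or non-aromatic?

Check conjugation: every atom in a ring double bond is sp² and brings one electron to the p orbital; the doubly-bonded nitrogens are pyridine-type — their lone pairs lie in the ring plane, leaving one electron in the p orbital; the carbanion's lone pair occupies the p orbital — every position has a p orbital, so the cyclic π system is continuous.
Counting π electrons: 4 × 2 = 8 from the double-bond units + 2 from the CH(-) atom = 10.
Since 10 = 4·2 + 2, the ring meets the 4n+2 criterion.

Aromatic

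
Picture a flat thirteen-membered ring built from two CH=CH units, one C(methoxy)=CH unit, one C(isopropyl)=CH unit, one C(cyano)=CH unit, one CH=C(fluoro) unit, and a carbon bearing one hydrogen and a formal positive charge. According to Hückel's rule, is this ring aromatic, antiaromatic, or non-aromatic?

All ring atoms are sp² and supply a p orbital to the ring (each doubly-bonded ring atom is sp² with one p-orbital electron; the carbocation has an empty p orbital); the conjugation is uninterrupted.
π-electron count: 6 × 2 = 12 from the double-bond units + 0 from the CH(+) atom = 12.
12 = 4(3); a planar, fully conjugated 4n system is antiaromatic.

Antiaromatic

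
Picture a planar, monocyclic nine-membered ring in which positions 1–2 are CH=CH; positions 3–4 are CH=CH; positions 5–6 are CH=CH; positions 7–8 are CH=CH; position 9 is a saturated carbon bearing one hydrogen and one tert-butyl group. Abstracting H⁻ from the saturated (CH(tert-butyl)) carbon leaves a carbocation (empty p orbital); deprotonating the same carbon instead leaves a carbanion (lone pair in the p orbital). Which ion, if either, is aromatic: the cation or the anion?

The anion

Both ions have a continuous loop of p orbitals — each ring atom is sp².
Cation: 4 × 2 + 0 = 8 π electrons → 4(2), antiaromatic.
Anion: 4 × 2 + 2 = 10 π electrons → 4(2)+2, aromatic.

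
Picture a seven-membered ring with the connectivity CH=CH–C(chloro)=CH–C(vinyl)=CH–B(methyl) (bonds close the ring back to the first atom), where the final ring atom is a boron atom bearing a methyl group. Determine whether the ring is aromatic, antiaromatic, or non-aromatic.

Every ring atom contributes a p orbital perpendicular to the ring (every atom in a ring double bond is sp² and brings one electron to the p orbital; the boron has an empty p orbital), so the π system is cyclic and fully conjugated.
π-electron count: 3 × 2 = 6 from the double-bond units + 0 from the B(methyl) atom = 6.
6 = 4(1) + 2, which satisfies Hückel's 4n+2 rule.

Aromatic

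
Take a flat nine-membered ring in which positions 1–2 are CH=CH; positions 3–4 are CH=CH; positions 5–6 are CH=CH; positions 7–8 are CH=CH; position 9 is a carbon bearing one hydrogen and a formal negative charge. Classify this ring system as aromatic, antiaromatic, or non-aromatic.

Aromatic

All ring atoms are sp² and supply a p orbital to the ring (each doubly-bonded ring atom is sp² with one p-orbital electron; the carbanion's lone pair occupies the p orbital); the conjugation is uninterrupted.
Tallying contributions gives 4 × 2 = 8 from the double-bond units + 2 from the CH(-) atom = 10.
With 10 π electrons (n = 2), the Hückel 4n+2 condition holds.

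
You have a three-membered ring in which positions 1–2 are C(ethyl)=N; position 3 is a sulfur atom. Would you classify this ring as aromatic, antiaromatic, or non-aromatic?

Antiaromatic

The p orbitals form a continuous loop: every atom in a ring double bond is sp² and brings one electron to the p orbital; the doubly-bonded nitrogens are pyridine-type — their lone pairs lie in the ring plane, leaving one electron in the p orbital; the sulfur donates one lone pair from its p orbital. The ring is fully conjugated.
π-electron count: 1 × 2 = 2 from the double-bond unit + 2 from the S atom = 4.
With 4 = 4·1 π electrons, Hückel's rule classifies the planar ring as antiaromatic.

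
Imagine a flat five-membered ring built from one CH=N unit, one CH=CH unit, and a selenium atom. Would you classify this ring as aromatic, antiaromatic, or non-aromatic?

The p orbitals form a continuous loop: each doubly-bonded ring atom is sp² with one p-orbital electron; the doubly-bonded nitrogens are pyridine-type — their lone pairs lie in the ring plane, leaving one electron in the p orbital; the selenium donates one lone pair from its p orbital. The ring is fully conjugated.
Counting π electrons: 2 × 2 = 4 from the double-bond units + 2 from the Se atom = 6.
With 6 π electrons (n = 1), the Hückel 4n+2 condition holds.

Aromatic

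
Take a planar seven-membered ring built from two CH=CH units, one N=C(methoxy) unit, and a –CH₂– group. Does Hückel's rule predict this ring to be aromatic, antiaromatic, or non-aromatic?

At the CH2 position, the tetrahedral CH₂ carbon is sp³ and has no p orbital in the ring π system; the ring's p-orbital overlap is broken there.
Hückel's rule only applies to fully conjugated rings, so this one is simply non-aromatic.

Non-aromatic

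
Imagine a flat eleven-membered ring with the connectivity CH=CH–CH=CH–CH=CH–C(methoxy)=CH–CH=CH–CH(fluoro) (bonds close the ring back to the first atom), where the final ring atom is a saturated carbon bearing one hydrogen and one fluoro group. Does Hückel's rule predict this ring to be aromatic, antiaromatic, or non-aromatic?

Non-aromatic

Because that saturated carbon is sp³ and has no p orbital in the ring π system at the CH(fluoro) position, the π system cannot extend all the way around the ring.
Without a continuous loop of overlapping p orbitals the Hückel electron count never comes into play.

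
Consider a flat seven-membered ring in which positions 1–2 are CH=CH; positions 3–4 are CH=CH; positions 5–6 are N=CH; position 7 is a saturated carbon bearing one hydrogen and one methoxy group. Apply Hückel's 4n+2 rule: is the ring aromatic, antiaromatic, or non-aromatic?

The CH(methoxy) position has four σ bonds — that saturated carbon is sp³ and has no p orbital in the ring π system — so the cyclic conjugation is interrupted.
A ring that is not fully conjugated cannot be aromatic or antiaromatic regardless of its π-electron count.

Non-aromatic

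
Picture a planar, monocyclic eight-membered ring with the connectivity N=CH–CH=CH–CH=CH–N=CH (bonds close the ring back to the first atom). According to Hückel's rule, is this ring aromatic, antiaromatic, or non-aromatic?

Every ring atom contributes a p orbital perpendicular to the ring (the double-bond atoms are sp², each contributing one p electron; the doubly-bonded nitrogens are pyridine-type — their lone pairs lie in the ring plane, leaving one electron in the p orbital), so the π system is cyclic and fully conjugated.
Adding the contributions, 4 × 2 = 8 from the 4 double-bond units.
8 = 4(2); a planar, fully conjugated 4n system is antiaromatic.

Antiaromatic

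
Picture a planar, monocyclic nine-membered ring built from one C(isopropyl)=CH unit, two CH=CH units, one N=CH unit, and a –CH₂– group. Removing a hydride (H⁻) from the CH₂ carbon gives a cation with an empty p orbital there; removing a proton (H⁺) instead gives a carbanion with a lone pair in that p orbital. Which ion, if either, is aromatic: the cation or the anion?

The anion

Once that carbon is sp², every ring atom has a p orbital and both ions are fully conjugated.
Cation: 4 × 2 + 0 = 8 π electrons → 4(2), antiaromatic.
Anion: 4 × 2 + 2 = 10 π electrons → 4(2)+2, aromatic.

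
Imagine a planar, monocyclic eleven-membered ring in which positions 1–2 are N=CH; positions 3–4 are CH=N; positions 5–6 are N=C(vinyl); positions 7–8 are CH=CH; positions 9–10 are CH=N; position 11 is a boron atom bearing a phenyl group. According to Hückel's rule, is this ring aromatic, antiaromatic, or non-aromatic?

Aromatic

Every ring atom contributes a p orbital perpendicular to the ring (the double-bond atoms are sp², each contributing one p electron; the doubly-bonded nitrogens are pyridine-type — their lone pairs lie in the ring plane, leaving one electron in the p orbital; the boron has an empty p orbital), so the π system is cyclic and fully conjugated.
Counting π electrons: 5 × 2 = 10 from the double-bond units + 0 from the B(phenyl) atom = 10.
10 = 4(2) + 2, which satisfies Hückel's 4n+2 rule.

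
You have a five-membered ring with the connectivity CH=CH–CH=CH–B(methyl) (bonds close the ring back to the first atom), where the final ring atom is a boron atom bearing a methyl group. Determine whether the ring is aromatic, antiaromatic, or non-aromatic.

All ring atoms are sp² and supply a p orbital to the ring (each doubly-bonded ring atom is sp² with one p-orbital electron; the boron has an empty p orbital); the conjugation is uninterrupted.
Counting π electrons: 2 × 2 = 4 from the double-bond units + 0 from the B(methyl) atom = 4.
4 is a 4n count (n = 1), so the planar conjugated ring is antiaromatic.

Antiaromatic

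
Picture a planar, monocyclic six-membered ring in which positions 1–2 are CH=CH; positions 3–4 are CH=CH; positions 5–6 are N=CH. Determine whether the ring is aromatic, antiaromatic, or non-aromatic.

All ring atoms are sp² and supply a p orbital to the ring (the double-bond atoms are sp², each contributing one p electron; each sp² =N– keeps its lone pair in-plane and puts one electron into the π system); the conjugation is uninterrupted.
Counting π electrons: 3 × 2 = 6 from the 3 double-bond units.
With 6 π electrons (n = 1), the Hückel 4n+2 condition holds.

Aromatic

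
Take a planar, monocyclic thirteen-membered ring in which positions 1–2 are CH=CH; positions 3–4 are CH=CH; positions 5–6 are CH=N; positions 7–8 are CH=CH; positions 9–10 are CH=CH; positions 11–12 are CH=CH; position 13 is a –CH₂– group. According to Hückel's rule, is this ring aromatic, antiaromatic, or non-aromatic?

Non-aromatic

Because the tetrahedral CH₂ carbon is sp³ and has no p orbital in the ring π system at the CH2 position, the π system cannot extend all the way around the ring.
Hückel's rule only applies to fully conjugated rings, so this one is simply non-aromatic.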